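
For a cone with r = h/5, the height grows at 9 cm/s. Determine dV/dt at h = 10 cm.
36π cm³/s

V = (1/3)π(h/5)²h = πh³/75
dV/dt = πh²/25 · 9
At h = 10: dV/dt = 36π cm³/s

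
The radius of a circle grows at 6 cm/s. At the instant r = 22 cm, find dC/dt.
12π cm/s

C = 2πr
dC/dt = 2π · dr/dt = 2π · 6 = 12π cm/s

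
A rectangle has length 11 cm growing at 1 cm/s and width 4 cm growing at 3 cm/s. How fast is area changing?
37 cm²/s

A = lw
dA/dt = w·dl/dt + l·dw/dt = 4·1 + 11·3 = 37 cm²/s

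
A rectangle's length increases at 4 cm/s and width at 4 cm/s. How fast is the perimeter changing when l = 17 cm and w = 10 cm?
16 cm/s

P = 2(l + w)
dP/dt = 2(dl/dt + dw/dt) = 2(4 + 4) = 16 cm/s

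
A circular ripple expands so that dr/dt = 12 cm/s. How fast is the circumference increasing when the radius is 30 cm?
24π cm/s

C = 2πr
dC/dt = 2π · dr/dt = 2π · 12 = 24π cm/s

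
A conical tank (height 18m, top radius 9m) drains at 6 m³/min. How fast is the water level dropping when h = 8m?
3/(8π) ≈ 0.1194 m/min

r/h = 9/18, so r = (1/2)h
V = (1/3)πr²h = (1/3)π((1/2)h)²h = (1/12)πh³
dV/dh = (1/4)πh²
dh/dt = (dV/dt)/(dV/dh) = -6/((1/4)π·8²) = -3/(8π) m/min
The level is dropping at 3/(8π) ≈ 0.1194 m/min.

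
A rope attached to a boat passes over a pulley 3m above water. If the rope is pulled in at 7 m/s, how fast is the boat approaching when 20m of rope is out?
140√391/391 ≈ 7.08 m/s

rope² = x² + 3²
x = √(20² - 3²) = √391
dx/dt = (rope/x) · d(rope)/dt = (20/√391) · (-7) = -140√391/391 m/s
The boat approaches at 140√391/391 ≈ 7.08 m/s.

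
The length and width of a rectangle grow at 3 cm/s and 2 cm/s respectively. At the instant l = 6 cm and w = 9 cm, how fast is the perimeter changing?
10 cm/s

P = 2(l + w)
dP/dt = 2(dl/dt + dw/dt) = 2(3 + 2) = 10 cm/s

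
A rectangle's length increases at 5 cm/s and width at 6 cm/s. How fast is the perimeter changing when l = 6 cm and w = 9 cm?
22 cm/s

P = 2(l + w)
dP/dt = 2(dl/dt + dw/dt) = 2(5 + 6) = 22 cm/s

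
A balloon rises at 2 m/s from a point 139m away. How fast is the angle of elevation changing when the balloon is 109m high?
0.00891 rad/s

tan(θ) = y/139
sec²(θ) · dθ/dt = (1/139) · dy/dt
dθ/dt = cos²(θ)/139 · 2 = 139/(139² + 109²) · 2
dθ/dt = 0.00891 rad/s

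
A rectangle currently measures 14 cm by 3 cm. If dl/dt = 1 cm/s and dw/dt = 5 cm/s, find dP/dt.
12 cm/s

P = 2(l + w)
dP/dt = 2(dl/dt + dw/dt) = 2(1 + 5) = 12 cm/s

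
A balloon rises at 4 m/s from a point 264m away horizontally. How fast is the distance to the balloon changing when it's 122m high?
244√21145/21145 ≈ 1.678 m/s

z² = 264² + y²
z = √(264² + 122²) = 2√21145
dz/dt = y/z · dy/dt = 122/(2√21145) · 4 = 244√21145/21145 ≈ 1.678 m/s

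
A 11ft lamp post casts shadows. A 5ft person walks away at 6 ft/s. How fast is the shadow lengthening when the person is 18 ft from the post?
5 ft/s

By similar triangles: 11/(x+s) = 5/s
Solving: s = 5x/6
ds/dt = 5/6 · dx/dt = 5/6 · 6 = 5 ft/s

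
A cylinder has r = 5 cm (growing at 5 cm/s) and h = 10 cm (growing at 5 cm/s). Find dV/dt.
625π cm³/s

V = πr²h
dV/dt = 2πrh·dr/dt + πr²·dh/dt
= 2π(5)(10)(5) + π(5)²(5)
= 625π cm³/s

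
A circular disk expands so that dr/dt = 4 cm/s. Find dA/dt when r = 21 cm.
168π cm²/s

A = πr²
dA/dt = 2πr · dr/dt = 2π(21)(4) = 168π cm²/s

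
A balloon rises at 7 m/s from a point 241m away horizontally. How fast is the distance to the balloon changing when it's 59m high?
413√61562/61562 ≈ 1.665 m/s

z² = 241² + y²
z = √(241² + 59²) = √61562
dz/dt = y/z · dy/dt = 59/√61562 · 7 = 413√61562/61562 ≈ 1.665 m/s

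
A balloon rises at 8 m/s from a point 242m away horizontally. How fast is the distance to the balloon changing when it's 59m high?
472√62045/62045 ≈ 1.895 m/s

z² = 242² + y²
z = √(242² + 59²) = √62045
dz/dt = y/z · dy/dt = 59/√62045 · 8 = 472√62045/62045 ≈ 1.895 m/s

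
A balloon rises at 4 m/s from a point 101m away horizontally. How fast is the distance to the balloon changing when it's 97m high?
194√19610/9805 ≈ 2.771 m/s

z² = 101² + y²
z = √(101² + 97²) = √19610
dz/dt = y/z · dy/dt = 97/√19610 · 4 = 194√19610/9805 ≈ 2.771 m/s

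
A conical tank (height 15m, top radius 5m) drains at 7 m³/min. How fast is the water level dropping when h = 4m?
63/(16π) ≈ 1.253 m/min

r/h = 5/15, so r = (1/3)h
V = (1/3)πr²h = (1/3)π((1/3)h)²h = (1/27)πh³
dV/dh = (1/9)πh²
dh/dt = (dV/dt)/(dV/dh) = -7/((1/9)π·4²) = -63/(16π) m/min
The level is dropping at 63/(16π) ≈ 1.253 m/min.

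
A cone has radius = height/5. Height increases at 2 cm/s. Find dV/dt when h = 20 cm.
32π cm³/s

V = (1/3)π(h/5)²h = πh³/75
dV/dt = πh²/25 · 2
At h = 20: dV/dt = 32π cm³/s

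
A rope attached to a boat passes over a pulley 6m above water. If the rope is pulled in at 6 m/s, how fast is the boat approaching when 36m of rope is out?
36√35/35 ≈ 6.085 m/s

rope² = x² + 6²
x = √(36² - 6²) = 6√35
dx/dt = (rope/x) · d(rope)/dt = (36/(6√35)) · (-6) = -36√35/35 m/s
The boat approaches at 36√35/35 ≈ 6.085 m/s.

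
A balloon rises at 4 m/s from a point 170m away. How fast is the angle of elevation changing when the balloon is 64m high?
0.020609 rad/s

tan(θ) = y/170
sec²(θ) · dθ/dt = (1/170) · dy/dt
dθ/dt = cos²(θ)/170 · 4 = 170/(170² + 64²) · 4
dθ/dt = 0.020609 rad/s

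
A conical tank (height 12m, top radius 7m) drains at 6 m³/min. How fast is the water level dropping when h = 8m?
27/(98π) ≈ 0.0877 m/min

r/h = 7/12, so r = (7/12)h
V = (1/3)πr²h = (1/3)π((7/12)h)²h = (49/432)πh³
dV/dh = (49/144)πh²
dh/dt = (dV/dt)/(dV/dh) = -6/((49/144)π·8²) = -27/(98π) m/min
The level is dropping at 27/(98π) ≈ 0.0877 m/min.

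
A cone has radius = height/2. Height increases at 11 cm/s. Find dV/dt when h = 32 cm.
2816π cm³/s

V = (1/3)π(h/2)²h = πh³/12
dV/dt = πh²/4 · 11
At h = 32: dV/dt = 2816π cm³/s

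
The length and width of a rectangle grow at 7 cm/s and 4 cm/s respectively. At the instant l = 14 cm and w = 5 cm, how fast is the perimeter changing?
22 cm/s

P = 2(l + w)
dP/dt = 2(dl/dt + dw/dt) = 2(7 + 4) = 22 cm/s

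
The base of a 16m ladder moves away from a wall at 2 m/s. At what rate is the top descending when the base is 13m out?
26√87/87 ≈ 2.787 m/s

x² + y² = 16²
2x·dx/dt + 2y·dy/dt = 0
dy/dt = -x/y · dx/dt = -13/√87 · 2 = -26√87/87 m/s
The top is descending at 26√87/87 ≈ 2.787 m/s.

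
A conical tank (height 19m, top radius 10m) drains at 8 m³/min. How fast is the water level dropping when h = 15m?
722/(5625π) ≈ 0.04086 m/min

r/h = 10/19, so r = (10/19)h
V = (1/3)πr²h = (1/3)π((10/19)h)²h = (100/1083)πh³
dV/dh = (100/361)πh²
dh/dt = (dV/dt)/(dV/dh) = -8/((100/361)π·15²) = -722/(5625π) m/min
The level is dropping at 722/(5625π) ≈ 0.04086 m/min.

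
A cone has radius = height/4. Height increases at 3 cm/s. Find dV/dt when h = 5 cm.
75π/16 cm³/s

V = (1/3)π(h/4)²h = πh³/48
dV/dt = πh²/16 · 3
At h = 5: dV/dt = 75π/16 cm³/s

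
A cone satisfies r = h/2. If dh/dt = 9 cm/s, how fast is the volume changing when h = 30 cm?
2025π cm³/s

V = (1/3)π(h/2)²h = πh³/12
dV/dt = πh²/4 · 9
At h = 30: dV/dt = 2025π cm³/s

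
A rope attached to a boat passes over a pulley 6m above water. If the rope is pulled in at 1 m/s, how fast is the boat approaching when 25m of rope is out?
25√589/589 ≈ 1.03 m/s

rope² = x² + 6²
x = √(25² - 6²) = √589
dx/dt = (rope/x) · d(rope)/dt = (25/√589) · (-1) = -25√589/589 m/s
The boat approaches at 25√589/589 ≈ 1.03 m/s.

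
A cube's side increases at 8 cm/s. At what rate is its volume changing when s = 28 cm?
18816 cm³/s

V = s³
dV/dt = 3s² · ds/dt = 3·28²·8 = 18816 cm³/s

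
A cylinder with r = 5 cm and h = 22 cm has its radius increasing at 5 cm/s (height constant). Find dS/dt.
320π cm²/s

S = 2πrh + 2πr² (lateral + bases)
dS/dt = (2πh + 4πr)·dr/dt = (2π·22 + 4π·5)·5
= 320π cm²/s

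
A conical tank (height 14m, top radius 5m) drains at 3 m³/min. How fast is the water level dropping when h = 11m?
588/(3025π) ≈ 0.06187 m/min

r/h = 5/14, so r = (5/14)h
V = (1/3)πr²h = (1/3)π((5/14)h)²h = (25/588)πh³
dV/dh = (25/196)πh²
dh/dt = (dV/dt)/(dV/dh) = -3/((25/196)π·11²) = -588/(3025π) m/min
The level is dropping at 588/(3025π) ≈ 0.06187 m/min.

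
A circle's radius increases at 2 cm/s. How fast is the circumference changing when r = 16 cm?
4π cm/s

C = 2πr
dC/dt = 2π · dr/dt = 2π · 2 = 4π cm/s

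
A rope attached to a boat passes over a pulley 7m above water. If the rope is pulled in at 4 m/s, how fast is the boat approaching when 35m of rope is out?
5√6/3 ≈ 4.082 m/s

rope² = x² + 7²
x = √(35² - 7²) = 14√6
dx/dt = (rope/x) · d(rope)/dt = (35/(14√6)) · (-4) = -5√6/3 m/s
The boat approaches at 5√6/3 ≈ 4.082 m/s.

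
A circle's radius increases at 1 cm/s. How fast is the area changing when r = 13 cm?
26π cm²/s

A = πr²
dA/dt = 2πr · dr/dt = 2π(13)(1) = 26π cm²/s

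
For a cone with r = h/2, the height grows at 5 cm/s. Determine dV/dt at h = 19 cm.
1805π/4 cm³/s

V = (1/3)π(h/2)²h = πh³/12
dV/dt = πh²/4 · 5
At h = 19: dV/dt = 1805π/4 cm³/s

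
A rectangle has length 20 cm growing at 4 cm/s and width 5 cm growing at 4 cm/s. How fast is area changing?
100 cm²/s

A = lw
dA/dt = w·dl/dt + l·dw/dt = 5·4 + 20·4 = 100 cm²/s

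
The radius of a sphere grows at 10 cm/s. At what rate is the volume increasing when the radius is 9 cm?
3240π cm³/s

V = (4/3)πr³
dV/dt = dV/dr · dr/dt = 4πr² · 10
At r = 9: dV/dt = 3240π cm³/s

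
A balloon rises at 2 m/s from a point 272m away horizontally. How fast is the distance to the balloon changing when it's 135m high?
270√92209/92209 ≈ 0.8892 m/s

z² = 272² + y²
z = √(272² + 135²) = √92209
dz/dt = y/z · dy/dt = 135/√92209 · 2 = 270√92209/92209 ≈ 0.8892 m/s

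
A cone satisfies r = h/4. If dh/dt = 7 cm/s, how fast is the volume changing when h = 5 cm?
175π/16 cm³/s

V = (1/3)π(h/4)²h = πh³/48
dV/dt = πh²/16 · 7
At h = 5: dV/dt = 175π/16 cm³/s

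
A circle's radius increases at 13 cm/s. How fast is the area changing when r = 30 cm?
780π cm²/s

A = πr²
dA/dt = 2πr · dr/dt = 2π(30)(13) = 780π cm²/s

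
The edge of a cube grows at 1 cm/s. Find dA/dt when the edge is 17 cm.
204 cm²/s

A = 6s²
dA/dt = 12s · ds/dt = 12·17·1 = 204 cm²/s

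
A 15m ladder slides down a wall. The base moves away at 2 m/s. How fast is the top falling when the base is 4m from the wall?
8√209/209 ≈ 0.5534 m/s

x² + y² = 15²
2x·dx/dt + 2y·dy/dt = 0
dy/dt = -x/y · dx/dt = -4/√209 · 2 = -8√209/209 m/s
The top is descending at 8√209/209 ≈ 0.5534 m/s.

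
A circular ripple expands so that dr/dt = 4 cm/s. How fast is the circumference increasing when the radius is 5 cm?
8π cm/s

C = 2πr
dC/dt = 2π · dr/dt = 2π · 4 = 8π cm/s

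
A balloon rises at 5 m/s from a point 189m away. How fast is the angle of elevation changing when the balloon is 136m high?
0.01743 rad/s

tan(θ) = y/189
sec²(θ) · dθ/dt = (1/189) · dy/dt
dθ/dt = cos²(θ)/189 · 5 = 189/(189² + 136²) · 5
dθ/dt = 0.01743 rad/s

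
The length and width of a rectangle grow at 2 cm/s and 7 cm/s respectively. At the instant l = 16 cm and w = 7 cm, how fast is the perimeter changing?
18 cm/s

P = 2(l + w)
dP/dt = 2(dl/dt + dw/dt) = 2(2 + 7) = 18 cm/s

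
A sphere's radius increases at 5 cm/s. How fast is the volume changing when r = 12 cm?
2880π cm³/s

V = (4/3)πr³
dV/dt = dV/dr · dr/dt = 4πr² · 5
At r = 12: dV/dt = 2880π cm³/s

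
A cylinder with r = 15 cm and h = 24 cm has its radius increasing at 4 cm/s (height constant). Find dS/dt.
432π cm²/s

S = 2πrh + 2πr² (lateral + bases)
dS/dt = (2πh + 4πr)·dr/dt = (2π·24 + 4π·15)·4
= 432π cm²/s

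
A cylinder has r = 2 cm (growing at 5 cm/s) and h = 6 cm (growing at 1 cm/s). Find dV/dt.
124π cm³/s

V = πr²h
dV/dt = 2πrh·dr/dt + πr²·dh/dt
= 2π(2)(6)(5) + π(2)²(1)
= 124π cm³/s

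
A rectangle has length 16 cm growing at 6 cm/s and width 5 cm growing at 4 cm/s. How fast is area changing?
94 cm²/s

A = lw
dA/dt = w·dl/dt + l·dw/dt = 5·6 + 16·4 = 94 cm²/s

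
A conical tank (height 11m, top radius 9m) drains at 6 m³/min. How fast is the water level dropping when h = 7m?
242/(1323π) ≈ 0.05822 m/min

r/h = 9/11, so r = (9/11)h
V = (1/3)πr²h = (1/3)π((9/11)h)²h = (27/121)πh³
dV/dh = (81/121)πh²
dh/dt = (dV/dt)/(dV/dh) = -6/((81/121)π·7²) = -242/(1323π) m/min
The level is dropping at 242/(1323π) ≈ 0.05822 m/min.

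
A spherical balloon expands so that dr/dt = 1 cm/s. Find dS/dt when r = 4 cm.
32π cm²/s

S = 4πr²
dS/dt = dS/dr · dr/dt = 8πr · 1
At r = 4: dS/dt = 32π cm²/s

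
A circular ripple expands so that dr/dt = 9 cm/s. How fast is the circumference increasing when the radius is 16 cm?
18π cm/s

C = 2πr
dC/dt = 2π · dr/dt = 2π · 9 = 18π cm/s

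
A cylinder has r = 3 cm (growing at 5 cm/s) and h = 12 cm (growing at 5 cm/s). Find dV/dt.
405π cm³/s

V = πr²h
dV/dt = 2πrh·dr/dt + πr²·dh/dt
= 2π(3)(12)(5) + π(3)²(5)
= 405π cm³/s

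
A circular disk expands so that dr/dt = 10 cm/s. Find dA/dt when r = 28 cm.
560π cm²/s

A = πr²
dA/dt = 2πr · dr/dt = 2π(28)(10) = 560π cm²/s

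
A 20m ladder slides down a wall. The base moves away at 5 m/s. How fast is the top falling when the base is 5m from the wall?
√15/3 ≈ 1.291 m/s

x² + y² = 20²
2x·dx/dt + 2y·dy/dt = 0
dy/dt = -x/y · dx/dt = -5/(5√15) · 5 = -√15/3 m/s
The top is descending at √15/3 ≈ 1.291 m/s.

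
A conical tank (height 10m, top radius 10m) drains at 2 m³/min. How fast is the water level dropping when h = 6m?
1/(18π) ≈ 0.01768 m/min

r/h = 10/10, so r = h
V = (1/3)πr²h = (1/3)π(h)²h = (1/3)πh³
dV/dh = πh²
dh/dt = (dV/dt)/(dV/dh) = -2/(π·6²) = -1/(18π) m/min
The level is dropping at 1/(18π) ≈ 0.01768 m/min.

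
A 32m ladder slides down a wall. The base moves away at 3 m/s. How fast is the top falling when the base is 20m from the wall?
5√39/13 ≈ 2.402 m/s

x² + y² = 32²
2x·dx/dt + 2y·dy/dt = 0
dy/dt = -x/y · dx/dt = -20/(4√39) · 3 = -5√39/13 m/s
The top is descending at 5√39/13 ≈ 2.402 m/s.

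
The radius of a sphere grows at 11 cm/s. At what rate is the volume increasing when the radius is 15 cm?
9900π cm³/s

V = (4/3)πr³
dV/dt = dV/dr · dr/dt = 4πr² · 11
At r = 15: dV/dt = 9900π cm³/s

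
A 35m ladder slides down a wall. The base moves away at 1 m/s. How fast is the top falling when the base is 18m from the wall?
18√901/901 ≈ 0.5997 m/s

x² + y² = 35²
2x·dx/dt + 2y·dy/dt = 0
dy/dt = -x/y · dx/dt = -18/√901 · 1 = -18√901/901 m/s
The top is descending at 18√901/901 ≈ 0.5997 m/s.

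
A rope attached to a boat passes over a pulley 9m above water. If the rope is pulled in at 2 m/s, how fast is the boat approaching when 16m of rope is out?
32√7/35 ≈ 2.419 m/s

rope² = x² + 9²
x = √(16² - 9²) = 5√7
dx/dt = (rope/x) · d(rope)/dt = (16/(5√7)) · (-2) = -32√7/35 m/s
The boat approaches at 32√7/35 ≈ 2.419 m/s.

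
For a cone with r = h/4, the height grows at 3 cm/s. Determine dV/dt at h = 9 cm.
243π/16 cm³/s

V = (1/3)π(h/4)²h = πh³/48
dV/dt = πh²/16 · 3
At h = 9: dV/dt = 243π/16 cm³/s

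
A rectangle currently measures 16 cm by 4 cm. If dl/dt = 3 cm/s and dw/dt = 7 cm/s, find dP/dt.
20 cm/s

P = 2(l + w)
dP/dt = 2(dl/dt + dw/dt) = 2(3 + 7) = 20 cm/s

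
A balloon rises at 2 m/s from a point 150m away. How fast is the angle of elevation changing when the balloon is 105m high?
0.008949 rad/s

tan(θ) = y/150
sec²(θ) · dθ/dt = (1/150) · dy/dt
dθ/dt = cos²(θ)/150 · 2 = 150/(150² + 105²) · 2
dθ/dt = 0.008949 rad/s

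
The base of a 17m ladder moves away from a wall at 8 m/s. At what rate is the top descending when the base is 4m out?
32√273/273 ≈ 1.937 m/s

x² + y² = 17²
2x·dx/dt + 2y·dy/dt = 0
dy/dt = -x/y · dx/dt = -4/√273 · 8 = -32√273/273 m/s
The top is descending at 32√273/273 ≈ 1.937 m/s.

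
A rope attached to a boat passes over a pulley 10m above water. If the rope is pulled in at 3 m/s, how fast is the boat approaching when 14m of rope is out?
7√6/4 ≈ 4.287 m/s

rope² = x² + 10²
x = √(14² - 10²) = 4√6
dx/dt = (rope/x) · d(rope)/dt = (14/(4√6)) · (-3) = -7√6/4 m/s
The boat approaches at 7√6/4 ≈ 4.287 m/s.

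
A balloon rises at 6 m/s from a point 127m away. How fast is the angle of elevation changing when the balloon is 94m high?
0.030523 rad/s

tan(θ) = y/127
sec²(θ) · dθ/dt = (1/127) · dy/dt
dθ/dt = cos²(θ)/127 · 6 = 127/(127² + 94²) · 6
dθ/dt = 0.030523 rad/s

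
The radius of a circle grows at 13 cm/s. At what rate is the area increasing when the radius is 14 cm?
364π cm²/s

A = πr²
dA/dt = 2πr · dr/dt = 2π(14)(13) = 364π cm²/s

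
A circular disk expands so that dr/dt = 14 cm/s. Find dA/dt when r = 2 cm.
56π cm²/s

A = πr²
dA/dt = 2πr · dr/dt = 2π(2)(14) = 56π cm²/s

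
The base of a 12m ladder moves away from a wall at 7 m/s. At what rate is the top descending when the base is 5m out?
5√119/17 ≈ 3.208 m/s

x² + y² = 12²
2x·dx/dt + 2y·dy/dt = 0
dy/dt = -x/y · dx/dt = -5/√119 · 7 = -5√119/17 m/s
The top is descending at 5√119/17 ≈ 3.208 m/s.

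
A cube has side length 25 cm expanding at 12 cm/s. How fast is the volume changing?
22500 cm³/s

V = s³
dV/dt = 3s² · ds/dt = 3·25²·12 = 22500 cm³/s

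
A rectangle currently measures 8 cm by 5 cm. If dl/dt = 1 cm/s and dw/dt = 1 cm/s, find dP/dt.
4 cm/s

P = 2(l + w)
dP/dt = 2(dl/dt + dw/dt) = 2(1 + 1) = 4 cm/s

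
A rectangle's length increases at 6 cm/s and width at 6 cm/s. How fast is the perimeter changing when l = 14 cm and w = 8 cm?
24 cm/s

P = 2(l + w)
dP/dt = 2(dl/dt + dw/dt) = 2(6 + 6) = 24 cm/s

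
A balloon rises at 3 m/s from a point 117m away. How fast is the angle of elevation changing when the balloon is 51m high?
0.021547 rad/s

tan(θ) = y/117
sec²(θ) · dθ/dt = (1/117) · dy/dt
dθ/dt = cos²(θ)/117 · 3 = 117/(117² + 51²) · 3
dθ/dt = 0.021547 rad/s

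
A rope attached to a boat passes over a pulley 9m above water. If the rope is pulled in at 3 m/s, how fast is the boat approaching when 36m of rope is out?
4√15/5 ≈ 3.098 m/s

rope² = x² + 9²
x = √(36² - 9²) = 9√15
dx/dt = (rope/x) · d(rope)/dt = (36/(9√15)) · (-3) = -4√15/5 m/s
The boat approaches at 4√15/5 ≈ 3.098 m/s.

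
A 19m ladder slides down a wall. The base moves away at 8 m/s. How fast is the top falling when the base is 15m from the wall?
30√34/17 ≈ 10.29 m/s

x² + y² = 19²
2x·dx/dt + 2y·dy/dt = 0
dy/dt = -x/y · dx/dt = -15/(2√34) · 8 = -30√34/17 m/s
The top is descending at 30√34/17 ≈ 10.29 m/s.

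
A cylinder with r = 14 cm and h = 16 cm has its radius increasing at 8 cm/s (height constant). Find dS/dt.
704π cm²/s

S = 2πrh + 2πr² (lateral + bases)
dS/dt = (2πh + 4πr)·dr/dt = (2π·16 + 4π·14)·8
= 704π cm²/s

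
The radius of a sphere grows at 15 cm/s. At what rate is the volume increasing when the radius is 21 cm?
26460π cm³/s

V = (4/3)πr³
dV/dt = dV/dr · dr/dt = 4πr² · 15
At r = 21: dV/dt = 26460π cm³/s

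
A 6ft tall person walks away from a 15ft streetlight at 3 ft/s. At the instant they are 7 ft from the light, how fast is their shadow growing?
2 ft/s

By similar triangles: 15/(x+s) = 6/s
Solving: s = 6x/9
ds/dt = 6/9 · dx/dt = 2/3 · 3 = 2 ft/s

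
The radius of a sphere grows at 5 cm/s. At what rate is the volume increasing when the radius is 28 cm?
15680π cm³/s

V = (4/3)πr³
dV/dt = dV/dr · dr/dt = 4πr² · 5
At r = 28: dV/dt = 15680π cm³/s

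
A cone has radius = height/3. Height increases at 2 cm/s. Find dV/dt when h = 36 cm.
288π cm³/s

V = (1/3)π(h/3)²h = πh³/27
dV/dt = πh²/9 · 2
At h = 36: dV/dt = 288π cm³/s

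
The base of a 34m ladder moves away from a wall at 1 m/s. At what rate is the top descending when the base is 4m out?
2√285/285 ≈ 0.1185 m/s

x² + y² = 34²
2x·dx/dt + 2y·dy/dt = 0
dy/dt = -x/y · dx/dt = -4/(2√285) · 1 = -2√285/285 m/s
The top is descending at 2√285/285 ≈ 0.1185 m/s.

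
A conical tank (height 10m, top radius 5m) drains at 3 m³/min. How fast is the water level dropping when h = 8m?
3/(16π) ≈ 0.05968 m/min

r/h = 5/10, so r = (1/2)h
V = (1/3)πr²h = (1/3)π((1/2)h)²h = (1/12)πh³
dV/dh = (1/4)πh²
dh/dt = (dV/dt)/(dV/dh) = -3/((1/4)π·8²) = -3/(16π) m/min
The level is dropping at 3/(16π) ≈ 0.05968 m/min.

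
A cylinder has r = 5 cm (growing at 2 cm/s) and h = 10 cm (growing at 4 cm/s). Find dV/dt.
300π cm³/s

V = πr²h
dV/dt = 2πrh·dr/dt + πr²·dh/dt
= 2π(5)(10)(2) + π(5)²(4)
= 300π cm³/s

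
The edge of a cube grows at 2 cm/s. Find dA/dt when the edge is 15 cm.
360 cm²/s

A = 6s²
dA/dt = 12s · ds/dt = 12·15·2 = 360 cm²/s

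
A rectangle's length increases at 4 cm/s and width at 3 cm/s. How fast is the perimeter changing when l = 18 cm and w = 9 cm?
14 cm/s

P = 2(l + w)
dP/dt = 2(dl/dt + dw/dt) = 2(4 + 3) = 14 cm/s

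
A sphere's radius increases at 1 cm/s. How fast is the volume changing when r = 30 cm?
3600π cm³/s

V = (4/3)πr³
dV/dt = dV/dr · dr/dt = 4πr² · 1
At r = 30: dV/dt = 3600π cm³/s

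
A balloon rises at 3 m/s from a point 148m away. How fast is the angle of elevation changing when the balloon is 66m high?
0.016908 rad/s

tan(θ) = y/148
sec²(θ) · dθ/dt = (1/148) · dy/dt
dθ/dt = cos²(θ)/148 · 3 = 148/(148² + 66²) · 3
dθ/dt = 0.016908 rad/s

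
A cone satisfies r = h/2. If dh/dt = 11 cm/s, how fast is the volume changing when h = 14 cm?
539π cm³/s

V = (1/3)π(h/2)²h = πh³/12
dV/dt = πh²/4 · 11
At h = 14: dV/dt = 539π cm³/s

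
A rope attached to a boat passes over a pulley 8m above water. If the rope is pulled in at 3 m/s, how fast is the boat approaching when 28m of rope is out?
7√5/5 ≈ 3.13 m/s

rope² = x² + 8²
x = √(28² - 8²) = 12√5
dx/dt = (rope/x) · d(rope)/dt = (28/(12√5)) · (-3) = -7√5/5 m/s
The boat approaches at 7√5/5 ≈ 3.13 m/s.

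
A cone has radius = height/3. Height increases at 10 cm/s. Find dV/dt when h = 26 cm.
6760π/9 cm³/s

V = (1/3)π(h/3)²h = πh³/27
dV/dt = πh²/9 · 10
At h = 26: dV/dt = 6760π/9 cm³/s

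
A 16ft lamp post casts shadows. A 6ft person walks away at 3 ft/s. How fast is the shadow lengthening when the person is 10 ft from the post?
9/5 ft/s

By similar triangles: 16/(x+s) = 6/s
Solving: s = 6x/10
ds/dt = 6/10 · dx/dt = 3/5 · 3 = 9/5 ft/s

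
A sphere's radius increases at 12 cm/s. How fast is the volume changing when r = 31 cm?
46128π cm³/s

V = (4/3)πr³
dV/dt = dV/dr · dr/dt = 4πr² · 12
At r = 31: dV/dt = 46128π cm³/s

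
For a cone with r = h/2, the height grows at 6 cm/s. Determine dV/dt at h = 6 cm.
54π cm³/s

V = (1/3)π(h/2)²h = πh³/12
dV/dt = πh²/4 · 6
At h = 6: dV/dt = 54π cm³/s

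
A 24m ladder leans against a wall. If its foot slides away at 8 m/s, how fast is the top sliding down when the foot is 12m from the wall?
8√3/3 ≈ 4.619 m/s

x² + y² = 24²
2x·dx/dt + 2y·dy/dt = 0
dy/dt = -x/y · dx/dt = -12/(12√3) · 8 = -8√3/3 m/s
The top is descending at 8√3/3 ≈ 4.619 m/s.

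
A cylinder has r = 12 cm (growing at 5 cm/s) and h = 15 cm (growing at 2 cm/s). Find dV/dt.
2088π cm³/s

V = πr²h
dV/dt = 2πrh·dr/dt + πr²·dh/dt
= 2π(12)(15)(5) + π(12)²(2)
= 2088π cm³/s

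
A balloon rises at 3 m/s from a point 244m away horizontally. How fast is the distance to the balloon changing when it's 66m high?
99√15973/15973 ≈ 0.7833 m/s

z² = 244² + y²
z = √(244² + 66²) = 2√15973
dz/dt = y/z · dy/dt = 66/(2√15973) · 3 = 99√15973/15973 ≈ 0.7833 m/s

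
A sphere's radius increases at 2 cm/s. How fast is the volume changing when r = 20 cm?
3200π cm³/s

V = (4/3)πr³
dV/dt = dV/dr · dr/dt = 4πr² · 2
At r = 20: dV/dt = 3200π cm³/s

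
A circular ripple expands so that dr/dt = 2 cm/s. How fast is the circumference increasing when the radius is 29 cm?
4π cm/s

C = 2πr
dC/dt = 2π · dr/dt = 2π · 2 = 4π cm/s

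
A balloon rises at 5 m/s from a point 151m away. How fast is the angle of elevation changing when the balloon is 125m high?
0.019648 rad/s

tan(θ) = y/151
sec²(θ) · dθ/dt = (1/151) · dy/dt
dθ/dt = cos²(θ)/151 · 5 = 151/(151² + 125²) · 5
dθ/dt = 0.019648 rad/s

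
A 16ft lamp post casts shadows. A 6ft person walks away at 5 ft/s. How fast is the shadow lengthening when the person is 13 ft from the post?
3 ft/s

By similar triangles: 16/(x+s) = 6/s
Solving: s = 6x/10
ds/dt = 6/10 · dx/dt = 3/5 · 5 = 3 ft/s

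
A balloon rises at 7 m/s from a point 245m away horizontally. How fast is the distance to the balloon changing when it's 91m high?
91√1394/1394 ≈ 2.437 m/s

z² = 245² + y²
z = √(245² + 91²) = 7√1394
dz/dt = y/z · dy/dt = 91/(7√1394) · 7 = 91√1394/1394 ≈ 2.437 m/s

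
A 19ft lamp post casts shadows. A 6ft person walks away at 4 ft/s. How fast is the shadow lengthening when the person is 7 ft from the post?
24/13 ft/s

By similar triangles: 19/(x+s) = 6/s
Solving: s = 6x/13
ds/dt = 6/13 · dx/dt = 6/13 · 4 = 24/13 ft/s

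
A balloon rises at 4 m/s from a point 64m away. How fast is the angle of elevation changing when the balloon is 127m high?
0.012658 rad/s

tan(θ) = y/64
sec²(θ) · dθ/dt = (1/64) · dy/dt
dθ/dt = cos²(θ)/64 · 4 = 64/(64² + 127²) · 4
dθ/dt = 0.012658 rad/s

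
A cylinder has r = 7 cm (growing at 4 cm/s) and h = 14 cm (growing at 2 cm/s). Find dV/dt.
882π cm³/s

V = πr²h
dV/dt = 2πrh·dr/dt + πr²·dh/dt
= 2π(7)(14)(4) + π(7)²(2)
= 882π cm³/s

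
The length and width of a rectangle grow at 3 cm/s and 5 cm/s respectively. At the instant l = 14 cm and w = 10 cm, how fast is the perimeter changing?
16 cm/s

P = 2(l + w)
dP/dt = 2(dl/dt + dw/dt) = 2(3 + 5) = 16 cm/s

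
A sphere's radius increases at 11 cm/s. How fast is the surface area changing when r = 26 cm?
2288π cm²/s

S = 4πr²
dS/dt = dS/dr · dr/dt = 8πr · 11
At r = 26: dS/dt = 2288π cm²/s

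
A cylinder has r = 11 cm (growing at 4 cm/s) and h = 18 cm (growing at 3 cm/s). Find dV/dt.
1947π cm³/s

V = πr²h
dV/dt = 2πrh·dr/dt + πr²·dh/dt
= 2π(11)(18)(4) + π(11)²(3)
= 1947π cm³/s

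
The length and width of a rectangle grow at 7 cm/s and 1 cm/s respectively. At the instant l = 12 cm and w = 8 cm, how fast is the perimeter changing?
16 cm/s

P = 2(l + w)
dP/dt = 2(dl/dt + dw/dt) = 2(7 + 1) = 16 cm/s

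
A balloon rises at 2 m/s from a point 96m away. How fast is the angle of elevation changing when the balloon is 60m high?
0.014981 rad/s

tan(θ) = y/96
sec²(θ) · dθ/dt = (1/96) · dy/dt
dθ/dt = cos²(θ)/96 · 2 = 96/(96² + 60²) · 2
dθ/dt = 0.014981 rad/s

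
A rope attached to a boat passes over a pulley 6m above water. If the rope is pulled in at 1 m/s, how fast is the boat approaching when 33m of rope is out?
11√13/39 ≈ 1.017 m/s

rope² = x² + 6²
x = √(33² - 6²) = 9√13
dx/dt = (rope/x) · d(rope)/dt = (33/(9√13)) · (-1) = -11√13/39 m/s
The boat approaches at 11√13/39 ≈ 1.017 m/s.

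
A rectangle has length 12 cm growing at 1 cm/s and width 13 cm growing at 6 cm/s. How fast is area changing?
85 cm²/s

A = lw
dA/dt = w·dl/dt + l·dw/dt = 13·1 + 12·6 = 85 cm²/s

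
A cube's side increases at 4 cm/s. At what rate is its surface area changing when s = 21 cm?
1008 cm²/s

A = 6s²
dA/dt = 12s · ds/dt = 12·21·4 = 1008 cm²/s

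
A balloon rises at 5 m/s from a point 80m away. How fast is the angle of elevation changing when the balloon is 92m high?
0.026911 rad/s

tan(θ) = y/80
sec²(θ) · dθ/dt = (1/80) · dy/dt
dθ/dt = cos²(θ)/80 · 5 = 80/(80² + 92²) · 5
dθ/dt = 0.026911 rad/s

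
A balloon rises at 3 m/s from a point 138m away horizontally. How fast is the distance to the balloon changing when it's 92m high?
6√13/13 ≈ 1.664 m/s

z² = 138² + y²
z = √(138² + 92²) = 46√13
dz/dt = y/z · dy/dt = 92/(46√13) · 3 = 6√13/13 ≈ 1.664 m/s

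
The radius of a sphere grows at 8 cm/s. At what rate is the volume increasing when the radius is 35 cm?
39200π cm³/s

V = (4/3)πr³
dV/dt = dV/dr · dr/dt = 4πr² · 8
At r = 35: dV/dt = 39200π cm³/s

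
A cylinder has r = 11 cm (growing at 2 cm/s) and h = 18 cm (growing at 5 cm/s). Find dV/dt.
1397π cm³/s

V = πr²h
dV/dt = 2πrh·dr/dt + πr²·dh/dt
= 2π(11)(18)(2) + π(11)²(5)
= 1397π cm³/s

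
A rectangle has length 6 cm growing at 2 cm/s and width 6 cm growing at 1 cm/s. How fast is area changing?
18 cm²/s

A = lw
dA/dt = w·dl/dt + l·dw/dt = 6·2 + 6·1 = 18 cm²/s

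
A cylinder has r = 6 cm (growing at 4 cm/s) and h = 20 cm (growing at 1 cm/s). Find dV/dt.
996π cm³/s

V = πr²h
dV/dt = 2πrh·dr/dt + πr²·dh/dt
= 2π(6)(20)(4) + π(6)²(1)
= 996π cm³/s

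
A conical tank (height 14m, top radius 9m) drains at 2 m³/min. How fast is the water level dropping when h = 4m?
49/(162π) ≈ 0.09628 m/min

r/h = 9/14, so r = (9/14)h
V = (1/3)πr²h = (1/3)π((9/14)h)²h = (27/196)πh³
dV/dh = (81/196)πh²
dh/dt = (dV/dt)/(dV/dh) = -2/((81/196)π·4²) = -49/(162π) m/min
The level is dropping at 49/(162π) ≈ 0.09628 m/min.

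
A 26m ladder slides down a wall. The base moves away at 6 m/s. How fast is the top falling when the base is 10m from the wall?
5/2 = 2.5 m/s

x² + y² = 26²
2x·dx/dt + 2y·dy/dt = 0
dy/dt = -x/y · dx/dt = -10/24 · 6 = -5/2 m/s
The top is descending at 5/2 = 2.5 m/s.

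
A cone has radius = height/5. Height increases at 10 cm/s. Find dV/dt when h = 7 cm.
98π/5 cm³/s

V = (1/3)π(h/5)²h = πh³/75
dV/dt = πh²/25 · 10
At h = 7: dV/dt = 98π/5 cm³/s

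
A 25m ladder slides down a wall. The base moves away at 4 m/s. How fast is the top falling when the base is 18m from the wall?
72√301/301 ≈ 4.15 m/s

x² + y² = 25²
2x·dx/dt + 2y·dy/dt = 0
dy/dt = -x/y · dx/dt = -18/√301 · 4 = -72√301/301 m/s
The top is descending at 72√301/301 ≈ 4.15 m/s.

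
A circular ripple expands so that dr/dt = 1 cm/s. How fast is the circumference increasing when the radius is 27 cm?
2π cm/s

C = 2πr
dC/dt = 2π · dr/dt = 2π · 1 = 2π cm/s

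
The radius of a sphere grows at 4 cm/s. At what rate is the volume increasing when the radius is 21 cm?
7056π cm³/s

V = (4/3)πr³
dV/dt = dV/dr · dr/dt = 4πr² · 4
At r = 21: dV/dt = 7056π cm³/s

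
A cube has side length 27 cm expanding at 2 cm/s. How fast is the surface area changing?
648 cm²/s

A = 6s²
dA/dt = 12s · ds/dt = 12·27·2 = 648 cm²/s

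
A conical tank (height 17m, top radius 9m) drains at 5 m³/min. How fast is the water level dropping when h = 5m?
289/(405π) ≈ 0.2271 m/min

r/h = 9/17, so r = (9/17)h
V = (1/3)πr²h = (1/3)π((9/17)h)²h = (27/289)πh³
dV/dh = (81/289)πh²
dh/dt = (dV/dt)/(dV/dh) = -5/((81/289)π·5²) = -289/(405π) m/min
The level is dropping at 289/(405π) ≈ 0.2271 m/min.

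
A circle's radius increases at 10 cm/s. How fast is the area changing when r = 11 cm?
220π cm²/s

A = πr²
dA/dt = 2πr · dr/dt = 2π(11)(10) = 220π cm²/s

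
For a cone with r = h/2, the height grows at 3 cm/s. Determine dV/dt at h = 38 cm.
1083π cm³/s

V = (1/3)π(h/2)²h = πh³/12
dV/dt = πh²/4 · 3
At h = 38: dV/dt = 1083π cm³/s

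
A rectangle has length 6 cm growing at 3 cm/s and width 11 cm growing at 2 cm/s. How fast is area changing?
45 cm²/s

A = lw
dA/dt = w·dl/dt + l·dw/dt = 11·3 + 6·2 = 45 cm²/s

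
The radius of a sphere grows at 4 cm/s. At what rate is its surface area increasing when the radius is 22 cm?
704π cm²/s

S = 4πr²
dS/dt = dS/dr · dr/dt = 8πr · 4
At r = 22: dS/dt = 704π cm²/s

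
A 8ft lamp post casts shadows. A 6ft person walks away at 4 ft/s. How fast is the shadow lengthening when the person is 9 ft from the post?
12 ft/s

By similar triangles: 8/(x+s) = 6/s
Solving: s = 6x/2
ds/dt = 6/2 · dx/dt = 3 · 4 = 12 ft/s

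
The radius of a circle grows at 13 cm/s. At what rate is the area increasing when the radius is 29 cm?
754π cm²/s

A = πr²
dA/dt = 2πr · dr/dt = 2π(29)(13) = 754π cm²/s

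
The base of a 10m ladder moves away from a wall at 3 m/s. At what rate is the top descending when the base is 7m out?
7√51/17 ≈ 2.941 m/s

x² + y² = 10²
2x·dx/dt + 2y·dy/dt = 0
dy/dt = -x/y · dx/dt = -7/√51 · 3 = -7√51/17 m/s
The top is descending at 7√51/17 ≈ 2.941 m/s.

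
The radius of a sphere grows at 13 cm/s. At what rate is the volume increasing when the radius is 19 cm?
18772π cm³/s

V = (4/3)πr³
dV/dt = dV/dr · dr/dt = 4πr² · 13
At r = 19: dV/dt = 18772π cm³/s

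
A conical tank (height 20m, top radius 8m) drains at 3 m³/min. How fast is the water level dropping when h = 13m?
75/(676π) ≈ 0.03532 m/min

r/h = 8/20, so r = (2/5)h
V = (1/3)πr²h = (1/3)π((2/5)h)²h = (4/75)πh³
dV/dh = (4/25)πh²
dh/dt = (dV/dt)/(dV/dh) = -3/((4/25)π·13²) = -75/(676π) m/min
The level is dropping at 75/(676π) ≈ 0.03532 m/min.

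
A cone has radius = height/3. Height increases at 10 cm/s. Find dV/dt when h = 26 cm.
6760π/9 cm³/s

V = (1/3)π(h/3)²h = πh³/27
dV/dt = πh²/9 · 10
At h = 26: dV/dt = 6760π/9 cm³/s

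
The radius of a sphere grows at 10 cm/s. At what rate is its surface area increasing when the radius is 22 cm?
1760π cm²/s

S = 4πr²
dS/dt = dS/dr · dr/dt = 8πr · 10
At r = 22: dS/dt = 1760π cm²/s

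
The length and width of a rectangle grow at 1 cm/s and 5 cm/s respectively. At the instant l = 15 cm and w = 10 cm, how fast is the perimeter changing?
12 cm/s

P = 2(l + w)
dP/dt = 2(dl/dt + dw/dt) = 2(1 + 5) = 12 cm/s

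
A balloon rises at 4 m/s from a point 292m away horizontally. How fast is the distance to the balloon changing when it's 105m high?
420√96289/96289 ≈ 1.354 m/s

z² = 292² + y²
z = √(292² + 105²) = √96289
dz/dt = y/z · dy/dt = 105/√96289 · 4 = 420√96289/96289 ≈ 1.354 m/s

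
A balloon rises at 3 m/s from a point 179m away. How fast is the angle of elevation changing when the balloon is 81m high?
0.013911 rad/s

tan(θ) = y/179
sec²(θ) · dθ/dt = (1/179) · dy/dt
dθ/dt = cos²(θ)/179 · 3 = 179/(179² + 81²) · 3
dθ/dt = 0.013911 rad/s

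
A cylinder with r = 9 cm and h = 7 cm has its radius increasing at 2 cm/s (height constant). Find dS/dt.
100π cm²/s

S = 2πrh + 2πr² (lateral + bases)
dS/dt = (2πh + 4πr)·dr/dt = (2π·7 + 4π·9)·2
= 100π cm²/s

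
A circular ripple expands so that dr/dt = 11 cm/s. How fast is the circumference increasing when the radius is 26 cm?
22π cm/s

C = 2πr
dC/dt = 2π · dr/dt = 2π · 11 = 22π cm/s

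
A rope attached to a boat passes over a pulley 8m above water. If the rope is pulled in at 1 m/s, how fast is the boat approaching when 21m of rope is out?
21√377/377 ≈ 1.082 m/s

rope² = x² + 8²
x = √(21² - 8²) = √377
dx/dt = (rope/x) · d(rope)/dt = (21/√377) · (-1) = -21√377/377 m/s
The boat approaches at 21√377/377 ≈ 1.082 m/s.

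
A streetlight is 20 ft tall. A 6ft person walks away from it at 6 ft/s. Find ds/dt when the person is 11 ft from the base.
18/7 ft/s

By similar triangles: 20/(x+s) = 6/s
Solving: s = 6x/14
ds/dt = 6/14 · dx/dt = 3/7 · 6 = 18/7 ft/s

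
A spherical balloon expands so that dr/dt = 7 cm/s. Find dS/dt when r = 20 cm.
1120π cm²/s

S = 4πr²
dS/dt = dS/dr · dr/dt = 8πr · 7
At r = 20: dS/dt = 1120π cm²/s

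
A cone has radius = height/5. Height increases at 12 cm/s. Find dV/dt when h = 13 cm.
2028π/25 cm³/s

V = (1/3)π(h/5)²h = πh³/75
dV/dt = πh²/25 · 12
At h = 13: dV/dt = 2028π/25 cm³/s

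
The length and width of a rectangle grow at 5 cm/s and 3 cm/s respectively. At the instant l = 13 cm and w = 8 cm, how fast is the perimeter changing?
16 cm/s

P = 2(l + w)
dP/dt = 2(dl/dt + dw/dt) = 2(5 + 3) = 16 cm/s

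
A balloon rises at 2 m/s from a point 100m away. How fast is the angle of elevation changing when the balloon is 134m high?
0.007154 rad/s

tan(θ) = y/100
sec²(θ) · dθ/dt = (1/100) · dy/dt
dθ/dt = cos²(θ)/100 · 2 = 100/(100² + 134²) · 2
dθ/dt = 0.007154 rad/s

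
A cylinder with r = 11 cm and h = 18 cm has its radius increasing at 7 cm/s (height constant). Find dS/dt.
560π cm²/s

S = 2πrh + 2πr² (lateral + bases)
dS/dt = (2πh + 4πr)·dr/dt = (2π·18 + 4π·11)·7
= 560π cm²/s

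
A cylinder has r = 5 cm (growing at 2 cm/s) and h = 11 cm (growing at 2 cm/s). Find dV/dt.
270π cm³/s

V = πr²h
dV/dt = 2πrh·dr/dt + πr²·dh/dt
= 2π(5)(11)(2) + π(5)²(2)
= 270π cm³/s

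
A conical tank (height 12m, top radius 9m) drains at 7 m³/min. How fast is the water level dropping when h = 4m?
7/(9π) ≈ 0.2476 m/min

r/h = 9/12, so r = (3/4)h
V = (1/3)πr²h = (1/3)π((3/4)h)²h = (3/16)πh³
dV/dh = (9/16)πh²
dh/dt = (dV/dt)/(dV/dh) = -7/((9/16)π·4²) = -7/(9π) m/min
The level is dropping at 7/(9π) ≈ 0.2476 m/min.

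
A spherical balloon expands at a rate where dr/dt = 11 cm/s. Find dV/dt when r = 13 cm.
7436π cm³/s

V = (4/3)πr³
dV/dt = dV/dr · dr/dt = 4πr² · 11
At r = 13: dV/dt = 7436π cm³/s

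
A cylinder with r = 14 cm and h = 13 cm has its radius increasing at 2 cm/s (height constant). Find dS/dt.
164π cm²/s

S = 2πrh + 2πr² (lateral + bases)
dS/dt = (2πh + 4πr)·dr/dt = (2π·13 + 4π·14)·2
= 164π cm²/s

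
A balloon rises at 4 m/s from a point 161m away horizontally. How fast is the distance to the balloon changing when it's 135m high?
270√44146/22073 ≈ 2.57 m/s

z² = 161² + y²
z = √(161² + 135²) = √44146
dz/dt = y/z · dy/dt = 135/√44146 · 4 = 270√44146/22073 ≈ 2.57 m/s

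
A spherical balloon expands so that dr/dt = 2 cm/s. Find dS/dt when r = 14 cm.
224π cm²/s

S = 4πr²
dS/dt = dS/dr · dr/dt = 8πr · 2
At r = 14: dS/dt = 224π cm²/s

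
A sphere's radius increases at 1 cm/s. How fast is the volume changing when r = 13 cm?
676π cm³/s

V = (4/3)πr³
dV/dt = dV/dr · dr/dt = 4πr² · 1
At r = 13: dV/dt = 676π cm³/s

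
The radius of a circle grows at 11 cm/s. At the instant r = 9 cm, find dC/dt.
22π cm/s

C = 2πr
dC/dt = 2π · dr/dt = 2π · 11 = 22π cm/s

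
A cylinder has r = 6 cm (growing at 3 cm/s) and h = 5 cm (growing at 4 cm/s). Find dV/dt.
324π cm³/s

V = πr²h
dV/dt = 2πrh·dr/dt + πr²·dh/dt
= 2π(6)(5)(3) + π(6)²(4)
= 324π cm³/s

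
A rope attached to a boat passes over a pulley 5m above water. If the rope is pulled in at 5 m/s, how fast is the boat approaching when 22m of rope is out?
110√51/153 ≈ 5.134 m/s

rope² = x² + 5²
x = √(22² - 5²) = 3√51
dx/dt = (rope/x) · d(rope)/dt = (22/(3√51)) · (-5) = -110√51/153 m/s
The boat approaches at 110√51/153 ≈ 5.134 m/s.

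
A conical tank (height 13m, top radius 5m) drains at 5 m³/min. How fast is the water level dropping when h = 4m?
169/(80π) ≈ 0.6724 m/min

r/h = 5/13, so r = (5/13)h
V = (1/3)πr²h = (1/3)π((5/13)h)²h = (25/507)πh³
dV/dh = (25/169)πh²
dh/dt = (dV/dt)/(dV/dh) = -5/((25/169)π·4²) = -169/(80π) m/min
The level is dropping at 169/(80π) ≈ 0.6724 m/min.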